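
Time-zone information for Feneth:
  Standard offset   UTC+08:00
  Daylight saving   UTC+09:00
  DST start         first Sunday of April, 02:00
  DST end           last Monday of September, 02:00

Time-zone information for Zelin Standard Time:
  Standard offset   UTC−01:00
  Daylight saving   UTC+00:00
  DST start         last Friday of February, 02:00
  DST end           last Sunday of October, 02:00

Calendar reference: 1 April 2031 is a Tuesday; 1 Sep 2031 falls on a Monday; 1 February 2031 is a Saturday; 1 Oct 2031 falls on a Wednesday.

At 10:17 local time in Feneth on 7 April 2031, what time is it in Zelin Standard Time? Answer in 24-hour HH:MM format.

1 April 2031 is a Tuesday, so the first Sunday is April 6.
1 September 2031 is a Monday, so Mondays fall on 1, 8, 15, 22, 29; the last is September 29.
7 April 2031 lies within the daylight-saving period (6 April – 29 September), so Feneth is on daylight time, UTC+09:00.
10:17 Feneth − 9h = 01:17 UTC.
1 February 2031 is a Saturday, so Fridays fall on 7, 14, 21, 28; the last is February 28.
1 October 2031 is a Wednesday, so Sundays fall on 5, 12, 19, 26; the last is October 26.
At the standard offset (UTC−01:00), 01:17 UTC − 1h = 00:17 Zelin Standard Time standard time.
The standard-time date in Zelin Standard Time, 7 April 2031, falls between 28 February and 26 October, so daylight saving is in effect and Zelin Standard Time is at UTC+00:00.
01:17 UTC + 0h = 01:17 Zelin Standard Time.

01:17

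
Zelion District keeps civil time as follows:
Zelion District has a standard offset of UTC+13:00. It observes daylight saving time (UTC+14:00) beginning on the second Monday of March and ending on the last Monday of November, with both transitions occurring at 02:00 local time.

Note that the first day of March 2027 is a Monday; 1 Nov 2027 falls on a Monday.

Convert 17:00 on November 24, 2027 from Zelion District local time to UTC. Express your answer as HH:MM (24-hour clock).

1 March 2027 is a Monday, so the first Monday is March 1 and the second is March 8.
1 November 2027 is a Monday, so Mondays fall on 1, 8, 15, 22, 29; the last is November 29.
November 24, 2027 lies within the daylight-saving period (8 March – 29 November), so Zelion District is on daylight time, UTC+14:00.
17:00 local − 14h = 03:00 UTC.

03:00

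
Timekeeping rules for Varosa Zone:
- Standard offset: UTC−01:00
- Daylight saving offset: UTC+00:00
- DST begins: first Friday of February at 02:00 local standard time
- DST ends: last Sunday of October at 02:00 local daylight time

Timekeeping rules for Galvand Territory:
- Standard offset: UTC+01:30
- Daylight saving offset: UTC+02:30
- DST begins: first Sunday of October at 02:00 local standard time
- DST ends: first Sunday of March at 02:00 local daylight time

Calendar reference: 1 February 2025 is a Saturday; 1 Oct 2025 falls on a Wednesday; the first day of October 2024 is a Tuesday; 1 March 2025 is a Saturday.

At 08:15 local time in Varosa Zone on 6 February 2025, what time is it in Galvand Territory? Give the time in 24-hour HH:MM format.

11:45

1 February 2025 is a Saturday, so the first Friday is February 7.
1 October 2025 is a Wednesday, so Sundays fall on 5, 12, 19, 26; the last is October 26.
Daylight saving runs 7 February – 26 October; 6 February 2025 is outside that window, so Varosa Zone is on standard time at UTC−01:00.
08:15 Varosa Zone + 1h = 09:15 UTC.
1 October 2024 is a Tuesday, so the first Sunday is October 6.
1 March 2025 is a Saturday, so the first Sunday is March 2.
At the standard offset (UTC+01:30), 09:15 UTC + 1h30m = 10:45 Galvand Territory standard time.
The standard-time date in Galvand Territory, 6 February 2025, lies within the daylight-saving period (6 October 2024 – 2 March 2025), so Galvand Territory is on daylight time, UTC+02:30.
09:15 UTC + 2h30m = 11:45 Galvand Territory.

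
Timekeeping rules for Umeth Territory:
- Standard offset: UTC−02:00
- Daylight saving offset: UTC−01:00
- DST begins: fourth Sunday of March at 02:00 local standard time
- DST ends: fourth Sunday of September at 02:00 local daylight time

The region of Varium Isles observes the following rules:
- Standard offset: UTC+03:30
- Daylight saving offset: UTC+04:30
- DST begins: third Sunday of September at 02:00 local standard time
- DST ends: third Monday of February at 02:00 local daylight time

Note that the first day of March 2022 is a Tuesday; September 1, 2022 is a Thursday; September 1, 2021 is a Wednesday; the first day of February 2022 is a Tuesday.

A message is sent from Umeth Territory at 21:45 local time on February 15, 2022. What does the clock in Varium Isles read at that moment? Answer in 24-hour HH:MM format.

04:15

1 March 2022 is a Tuesday, so the first Sunday is March 6 and the fourth is March 27.
1 September 2022 is a Thursday, so the first Sunday is September 4 and the fourth is September 25.
February 15, 2022 is outside the daylight-saving period (27 March – 25 September), so Umeth Territory is on standard time, UTC−02:00.
21:45 Umeth Territory + 2h = 23:45 UTC.
1 September 2021 is a Wednesday, so the first Sunday is September 5 and the third is September 19.
1 February 2022 is a Tuesday, so the first Monday is February 7 and the third is February 21.
At the standard offset (UTC+03:30), 23:45 UTC + 3h30m = 03:15 Varium Isles standard time (rolling into the next day, 16 February 2022).
The standard-time date in Varium Isles, February 16, 2022, falls between 19 September 2021 and 21 February 2022, so daylight saving is in effect and Varium Isles is at UTC+04:30.
23:45 UTC + 4h30m = 04:15 Varium Isles (rolling into the next day, 16 February 2022).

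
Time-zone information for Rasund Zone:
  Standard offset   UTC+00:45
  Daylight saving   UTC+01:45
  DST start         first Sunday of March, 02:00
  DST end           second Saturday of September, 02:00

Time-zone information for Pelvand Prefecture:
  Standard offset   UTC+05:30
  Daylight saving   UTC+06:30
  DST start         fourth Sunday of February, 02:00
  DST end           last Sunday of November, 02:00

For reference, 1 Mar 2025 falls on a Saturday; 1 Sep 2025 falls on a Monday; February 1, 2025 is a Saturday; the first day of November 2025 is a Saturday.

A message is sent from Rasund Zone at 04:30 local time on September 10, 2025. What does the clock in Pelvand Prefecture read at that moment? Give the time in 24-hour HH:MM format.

1 March 2025 is a Saturday, so the first Sunday is March 2.
1 September 2025 is a Monday, so the first Saturday is September 6 and the second is September 13.
September 10, 2025 lies within the daylight-saving period (2 March – 13 September), so Rasund Zone is on daylight time, UTC+01:45.
04:30 Rasund Zone − 1h45m = 02:45 UTC.
1 February 2025 is a Saturday, so the first Sunday is February 2 and the fourth is February 23.
1 November 2025 is a Saturday, so Sundays fall on 2, 9, 16, 23, 30; the last is November 30.
At the standard offset (UTC+05:30), 02:45 UTC + 5h30m = 08:15 Pelvand Prefecture standard time.
The standard-time date in Pelvand Prefecture, September 10, 2025, falls between 23 February and 30 November, so daylight saving is in effect and Pelvand Prefecture is at UTC+06:30.
02:45 UTC + 6h30m = 09:15 Pelvand Prefecture.

09:15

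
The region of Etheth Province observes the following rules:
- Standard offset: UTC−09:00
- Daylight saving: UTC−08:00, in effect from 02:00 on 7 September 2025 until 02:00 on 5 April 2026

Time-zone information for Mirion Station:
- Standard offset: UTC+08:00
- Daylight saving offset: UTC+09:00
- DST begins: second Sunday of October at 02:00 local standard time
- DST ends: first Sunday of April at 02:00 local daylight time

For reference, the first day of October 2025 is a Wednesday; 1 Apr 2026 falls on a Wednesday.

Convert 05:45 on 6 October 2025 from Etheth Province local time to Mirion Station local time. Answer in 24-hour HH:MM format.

21:45

6 October 2025 falls between 7 September 2025 and 5 April 2026, so daylight saving is in effect and Etheth Province is at UTC−08:00.
05:45 Etheth Province + 8h = 13:45 UTC.
1 October 2025 is a Wednesday, so the first Sunday is October 5 and the second is October 12.
1 April 2026 is a Wednesday, so the first Sunday is April 5.
At the standard offset (UTC+08:00), 13:45 UTC + 8h = 21:45 Mirion Station standard time.
The standard-time date in Mirion Station, 6 October 2025, does not fall between 12 October 2025 and 5 April 2026, so daylight saving is not in effect and Mirion Station is at UTC+08:00.
13:45 UTC + 8h = 21:45 Mirion Station.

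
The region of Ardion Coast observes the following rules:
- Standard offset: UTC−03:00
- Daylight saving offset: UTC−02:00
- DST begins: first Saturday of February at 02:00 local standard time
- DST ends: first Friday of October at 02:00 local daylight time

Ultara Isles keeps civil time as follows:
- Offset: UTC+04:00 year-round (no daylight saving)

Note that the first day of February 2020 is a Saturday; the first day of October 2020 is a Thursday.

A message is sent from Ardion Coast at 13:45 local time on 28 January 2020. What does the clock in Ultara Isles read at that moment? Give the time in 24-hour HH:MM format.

20:45

1 February 2020 is a Saturday, so the first Saturday is February 1.
1 October 2020 is a Thursday, so the first Friday is October 2.
28 January 2020 does not fall between 1 February and 2 October, so daylight saving is not in effect and Ardion Coast is at UTC−03:00.
13:45 Ardion Coast + 3h = 16:45 UTC.
Ultara Isles stays on UTC+04:00 all year.
16:45 UTC + 4h = 20:45 Ultara Isles.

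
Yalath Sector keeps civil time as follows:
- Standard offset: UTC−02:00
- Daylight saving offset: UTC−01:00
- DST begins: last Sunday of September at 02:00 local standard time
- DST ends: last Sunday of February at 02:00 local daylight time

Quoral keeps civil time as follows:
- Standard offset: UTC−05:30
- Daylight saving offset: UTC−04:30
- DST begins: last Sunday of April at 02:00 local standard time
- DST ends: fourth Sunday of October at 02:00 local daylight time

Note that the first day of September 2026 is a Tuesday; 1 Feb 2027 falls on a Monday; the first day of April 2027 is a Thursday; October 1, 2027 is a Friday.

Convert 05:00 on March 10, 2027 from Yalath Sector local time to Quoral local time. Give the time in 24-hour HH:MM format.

01:30

1 September 2026 is a Tuesday, so Sundays fall on 6, 13, 20, 27; the last is September 27.
1 February 2027 is a Monday, so Sundays fall on 7, 14, 21, 28; the last is February 28.
March 10, 2027 is outside the daylight-saving period (27 September 2026 – 28 February 2027), so Yalath Sector is on standard time, UTC−02:00.
05:00 Yalath Sector + 2h = 07:00 UTC.
1 April 2027 is a Thursday, so Sundays fall on 4, 11, 18, 25; the last is April 25.
1 October 2027 is a Friday, so the first Sunday is October 3 and the fourth is October 24.
At the standard offset (UTC−05:30), 07:00 UTC − 5h30m = 01:30 Quoral standard time.
The standard-time date in Quoral, March 10, 2027, does not fall between 25 April and 24 October, so daylight saving is not in effect and Quoral is at UTC−05:30.
07:00 UTC − 5h30m = 01:30 Quoral.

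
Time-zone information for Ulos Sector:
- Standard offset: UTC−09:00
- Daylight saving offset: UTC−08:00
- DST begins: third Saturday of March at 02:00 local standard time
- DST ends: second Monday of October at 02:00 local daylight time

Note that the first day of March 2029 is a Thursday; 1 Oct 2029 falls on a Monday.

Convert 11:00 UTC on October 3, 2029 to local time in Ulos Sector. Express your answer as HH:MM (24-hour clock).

1 March 2029 is a Thursday, so the first Saturday is March 3 and the third is March 17.
1 October 2029 is a Monday, so the first Monday is October 1 and the second is October 8.
At the standard offset (UTC−09:00), 11:00 UTC − 9h = 02:00 Ulos Sector standard time.
The standard-time date in Ulos Sector, October 3, 2029, falls between 17 March and 8 October, so daylight saving is in effect and Ulos Sector is at UTC−08:00.
11:00 UTC − 8h = 03:00 local.

03:00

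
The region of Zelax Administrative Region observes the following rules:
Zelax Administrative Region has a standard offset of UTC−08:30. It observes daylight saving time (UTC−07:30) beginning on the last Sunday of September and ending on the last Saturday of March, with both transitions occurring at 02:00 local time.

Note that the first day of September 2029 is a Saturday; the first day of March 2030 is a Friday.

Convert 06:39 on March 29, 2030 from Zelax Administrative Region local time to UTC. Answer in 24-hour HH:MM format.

1 September 2029 is a Saturday, so Sundays fall on 2, 9, 16, 23, 30; the last is September 30.
1 March 2030 is a Friday, so Saturdays fall on 2, 9, 16, 23, 30; the last is March 30.
March 29, 2030 lies within the daylight-saving period (30 September 2029 – 30 March 2030), so Zelax Administrative Region is on daylight time, UTC−07:30.
06:39 local + 7h30m = 14:09 UTC.

14:09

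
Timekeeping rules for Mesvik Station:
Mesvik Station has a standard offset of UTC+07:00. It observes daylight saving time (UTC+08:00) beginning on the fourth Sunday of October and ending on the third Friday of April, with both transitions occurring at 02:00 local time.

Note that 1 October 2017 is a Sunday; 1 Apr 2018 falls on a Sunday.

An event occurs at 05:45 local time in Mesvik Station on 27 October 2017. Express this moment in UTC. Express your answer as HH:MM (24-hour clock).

21:45

1 October 2017 is a Sunday, so the first Sunday is October 1 and the fourth is October 22.
1 April 2018 is a Sunday, so the first Friday is April 6 and the third is April 20.
27 October 2017 lies within the daylight-saving period (22 October 2017 – 20 April 2018), so Mesvik Station is on daylight time, UTC+08:00.
05:45 local − 8h = 21:45 UTC (rolling into the previous day, 26 October 2017).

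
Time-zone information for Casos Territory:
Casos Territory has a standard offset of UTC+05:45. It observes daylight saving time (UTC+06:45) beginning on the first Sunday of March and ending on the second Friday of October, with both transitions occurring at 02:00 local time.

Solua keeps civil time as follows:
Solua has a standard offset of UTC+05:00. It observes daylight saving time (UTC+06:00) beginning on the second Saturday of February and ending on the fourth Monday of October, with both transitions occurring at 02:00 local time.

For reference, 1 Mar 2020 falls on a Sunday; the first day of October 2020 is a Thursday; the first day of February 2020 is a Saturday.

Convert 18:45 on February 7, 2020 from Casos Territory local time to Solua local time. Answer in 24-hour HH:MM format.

1 March 2020 is a Sunday, so the first Sunday is March 1.
1 October 2020 is a Thursday, so the first Friday is October 2 and the second is October 9.
February 7, 2020 is outside the daylight-saving period (1 March – 9 October), so Casos Territory is on standard time, UTC+05:45.
18:45 Casos Territory − 5h45m = 13:00 UTC.
1 February 2020 is a Saturday, so the first Saturday is February 1 and the second is February 8.
1 October 2020 is a Thursday, so the first Monday is October 5 and the fourth is October 26.
At the standard offset (UTC+05:00), 13:00 UTC + 5h = 18:00 Solua standard time.
The standard-time date in Solua, February 7, 2020, is outside the daylight-saving period (8 February – 26 October), so Solua is on standard time, UTC+05:00.
13:00 UTC + 5h = 18:00 Solua.

18:00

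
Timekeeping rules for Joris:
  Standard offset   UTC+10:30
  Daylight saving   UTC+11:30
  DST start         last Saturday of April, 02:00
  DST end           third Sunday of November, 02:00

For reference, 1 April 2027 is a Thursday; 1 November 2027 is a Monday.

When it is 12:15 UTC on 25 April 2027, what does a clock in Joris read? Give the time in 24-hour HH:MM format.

1 April 2027 is a Thursday, so Saturdays fall on 3, 10, 17, 24; the last is April 24.
1 November 2027 is a Monday, so the first Sunday is November 7 and the third is November 21.
At the standard offset (UTC+10:30), 12:15 UTC + 10h30m = 22:45 Joris standard time.
Daylight saving runs 24 April – 21 November; the standard-time date in Joris, 25 April 2027, is inside that window, so Joris is at UTC+11:30.
12:15 UTC + 11h30m = 23:45 local.

23:45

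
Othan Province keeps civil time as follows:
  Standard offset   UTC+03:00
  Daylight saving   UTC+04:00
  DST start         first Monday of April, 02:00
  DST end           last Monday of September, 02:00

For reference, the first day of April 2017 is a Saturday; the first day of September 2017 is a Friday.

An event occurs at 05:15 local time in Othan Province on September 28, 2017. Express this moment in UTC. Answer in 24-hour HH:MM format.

1 April 2017 is a Saturday, so the first Monday is April 3.
1 September 2017 is a Friday, so Mondays fall on 4, 11, 18, 25; the last is September 25.
Daylight saving runs 3 April – 25 September; September 28, 2017 is outside that window, so Othan Province is on standard time at UTC+03:00.
05:15 local − 3h = 02:15 UTC.

02:15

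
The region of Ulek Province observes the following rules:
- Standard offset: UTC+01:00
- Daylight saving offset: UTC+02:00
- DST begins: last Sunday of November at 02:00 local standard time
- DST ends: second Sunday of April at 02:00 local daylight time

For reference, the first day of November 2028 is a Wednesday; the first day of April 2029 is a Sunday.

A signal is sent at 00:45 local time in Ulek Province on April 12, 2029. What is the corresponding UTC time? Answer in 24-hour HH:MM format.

23:45

1 November 2028 is a Wednesday, so Sundays fall on 5, 12, 19, 26; the last is November 26.
1 April 2029 is a Sunday, so the first Sunday is April 1 and the second is April 8.
Daylight saving runs 26 November 2028 – 8 April 2029; April 12, 2029 is outside that window, so Ulek Province is on standard time at UTC+01:00.
00:45 local − 1h = 23:45 UTC (rolling into the previous day, 11 April 2029).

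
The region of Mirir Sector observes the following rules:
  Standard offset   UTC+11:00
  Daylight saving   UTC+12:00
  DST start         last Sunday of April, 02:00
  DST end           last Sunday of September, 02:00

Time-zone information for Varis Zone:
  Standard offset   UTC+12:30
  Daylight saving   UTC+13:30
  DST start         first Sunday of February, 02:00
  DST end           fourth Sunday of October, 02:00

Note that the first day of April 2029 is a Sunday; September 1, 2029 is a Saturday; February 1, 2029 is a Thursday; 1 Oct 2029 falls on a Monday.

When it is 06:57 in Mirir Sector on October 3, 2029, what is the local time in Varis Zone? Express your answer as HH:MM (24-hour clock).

1 April 2029 is a Sunday, so Sundays fall on 1, 8, 15, 22, 29; the last is April 29.
1 September 2029 is a Saturday, so Sundays fall on 2, 9, 16, 23, 30; the last is September 30.
October 3, 2029 is outside the daylight-saving period (29 April – 30 September), so Mirir Sector is on standard time, UTC+11:00.
06:57 Mirir Sector − 11h = 19:57 UTC (rolling into the previous day, 2 October 2029).
1 February 2029 is a Thursday, so the first Sunday is February 4.
1 October 2029 is a Monday, so the first Sunday is October 7 and the fourth is October 28.
At the standard offset (UTC+12:30), 19:57 UTC + 12h30m = 08:27 Varis Zone standard time (rolling into the next day, 3 October 2029).
Daylight saving runs 4 February – 28 October; the standard-time date in Varis Zone, October 3, 2029, is inside that window, so Varis Zone is at UTC+13:30.
19:57 UTC + 13h30m = 09:27 Varis Zone (rolling into the next day, 3 October 2029).

09:27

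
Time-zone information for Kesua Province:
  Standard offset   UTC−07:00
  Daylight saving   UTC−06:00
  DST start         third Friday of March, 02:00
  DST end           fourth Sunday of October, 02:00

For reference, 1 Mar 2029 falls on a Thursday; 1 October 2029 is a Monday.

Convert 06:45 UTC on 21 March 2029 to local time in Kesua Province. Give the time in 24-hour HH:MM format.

1 March 2029 is a Thursday, so the first Friday is March 2 and the third is March 16.
1 October 2029 is a Monday, so the first Sunday is October 7 and the fourth is October 28.
At the standard offset (UTC−07:00), 06:45 UTC − 7h = 23:45 Kesua Province standard time (rolling into the previous day, 20 March 2029).
The standard-time date in Kesua Province, 20 March 2029, falls between 16 March and 28 October, so daylight saving is in effect and Kesua Province is at UTC−06:00.
06:45 UTC − 6h = 00:45 local.

00:45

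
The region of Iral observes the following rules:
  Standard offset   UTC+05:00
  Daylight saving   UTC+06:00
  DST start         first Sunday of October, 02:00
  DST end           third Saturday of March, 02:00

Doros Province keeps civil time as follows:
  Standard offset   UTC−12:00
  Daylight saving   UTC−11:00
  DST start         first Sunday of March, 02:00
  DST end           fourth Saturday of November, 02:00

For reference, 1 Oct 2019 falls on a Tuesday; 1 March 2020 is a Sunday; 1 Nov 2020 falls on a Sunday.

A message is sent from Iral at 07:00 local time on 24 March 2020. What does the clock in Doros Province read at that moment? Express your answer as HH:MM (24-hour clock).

1 October 2019 is a Tuesday, so the first Sunday is October 6.
1 March 2020 is a Sunday, so the first Saturday is March 7 and the third is March 21.
24 March 2020 does not fall between 6 October 2019 and 21 March 2020, so daylight saving is not in effect and Iral is at UTC+05:00.
07:00 Iral − 5h = 02:00 UTC.
1 March 2020 is a Sunday, so the first Sunday is March 1.
1 November 2020 is a Sunday, so the first Saturday is November 7 and the fourth is November 28.
At the standard offset (UTC−12:00), 02:00 UTC − 12h = 14:00 Doros Province standard time (rolling into the previous day, 23 March 2020).
The standard-time date in Doros Province, 23 March 2020, lies within the daylight-saving period (1 March – 28 November), so Doros Province is on daylight time, UTC−11:00.
02:00 UTC − 11h = 15:00 Doros Province (rolling into the previous day, 23 March 2020).

15:00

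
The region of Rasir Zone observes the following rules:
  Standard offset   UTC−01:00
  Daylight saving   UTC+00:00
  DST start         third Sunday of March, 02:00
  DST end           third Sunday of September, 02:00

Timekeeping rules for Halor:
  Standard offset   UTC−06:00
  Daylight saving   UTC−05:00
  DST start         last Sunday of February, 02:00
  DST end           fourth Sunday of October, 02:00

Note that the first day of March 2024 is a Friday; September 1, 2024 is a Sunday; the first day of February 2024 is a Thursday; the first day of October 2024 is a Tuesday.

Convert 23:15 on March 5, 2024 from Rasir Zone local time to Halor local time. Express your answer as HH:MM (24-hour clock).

1 March 2024 is a Friday, so the first Sunday is March 3 and the third is March 17.
1 September 2024 is a Sunday, so the first Sunday is September 1 and the third is September 15.
March 5, 2024 is outside the daylight-saving period (17 March – 15 September), so Rasir Zone is on standard time, UTC−01:00.
23:15 Rasir Zone + 1h = 00:15 UTC (rolling into the next day, 6 March 2024).
1 February 2024 is a Thursday, so Sundays fall on 4, 11, 18, 25; the last is February 25.
1 October 2024 is a Tuesday, so the first Sunday is October 6 and the fourth is October 27.
At the standard offset (UTC−06:00), 00:15 UTC − 6h = 18:15 Halor standard time (rolling into the previous day, 5 March 2024).
Daylight saving runs 25 February – 27 October; the standard-time date in Halor, March 5, 2024, is inside that window, so Halor is at UTC−05:00.
00:15 UTC − 5h = 19:15 Halor (rolling into the previous day, 5 March 2024).

19:15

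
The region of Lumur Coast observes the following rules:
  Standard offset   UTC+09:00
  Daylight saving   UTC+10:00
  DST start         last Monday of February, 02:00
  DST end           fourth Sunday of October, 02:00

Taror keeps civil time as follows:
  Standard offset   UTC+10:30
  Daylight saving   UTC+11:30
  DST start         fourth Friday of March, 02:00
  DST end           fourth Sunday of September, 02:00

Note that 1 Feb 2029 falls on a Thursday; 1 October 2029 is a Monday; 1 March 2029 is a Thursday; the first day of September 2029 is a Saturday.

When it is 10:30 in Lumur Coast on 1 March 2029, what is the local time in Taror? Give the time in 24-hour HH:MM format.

11:00

1 February 2029 is a Thursday, so Mondays fall on 5, 12, 19, 26; the last is February 26.
1 October 2029 is a Monday, so the first Sunday is October 7 and the fourth is October 28.
Daylight saving runs 26 February – 28 October; 1 March 2029 is inside that window, so Lumur Coast is at UTC+10:00.
10:30 Lumur Coast − 10h = 00:30 UTC.
1 March 2029 is a Thursday, so the first Friday is March 2 and the fourth is March 23.
1 September 2029 is a Saturday, so the first Sunday is September 2 and the fourth is September 23.
At the standard offset (UTC+10:30), 00:30 UTC + 10h30m = 11:00 Taror standard time.
The standard-time date in Taror, 1 March 2029, does not fall between 23 March and 23 September, so daylight saving is not in effect and Taror is at UTC+10:30.
00:30 UTC + 10h30m = 11:00 Taror.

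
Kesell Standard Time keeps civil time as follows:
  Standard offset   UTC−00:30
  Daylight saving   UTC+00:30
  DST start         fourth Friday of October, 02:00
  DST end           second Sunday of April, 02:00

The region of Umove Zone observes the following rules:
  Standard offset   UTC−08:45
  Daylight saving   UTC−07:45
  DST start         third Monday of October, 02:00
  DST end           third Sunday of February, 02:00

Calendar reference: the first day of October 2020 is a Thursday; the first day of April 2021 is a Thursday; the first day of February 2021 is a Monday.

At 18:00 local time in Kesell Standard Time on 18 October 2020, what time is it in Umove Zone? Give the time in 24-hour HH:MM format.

09:45

1 October 2020 is a Thursday, so the first Friday is October 2 and the fourth is October 23.
1 April 2021 is a Thursday, so the first Sunday is April 4 and the second is April 11.
18 October 2020 is outside the daylight-saving period (23 October 2020 – 11 April 2021), so Kesell Standard Time is on standard time, UTC−00:30.
18:00 Kesell Standard Time + 0h30m = 18:30 UTC.
1 October 2020 is a Thursday, so the first Monday is October 5 and the third is October 19.
1 February 2021 is a Monday, so the first Sunday is February 7 and the third is February 21.
At the standard offset (UTC−08:45), 18:30 UTC − 8h45m = 09:45 Umove Zone standard time.
The standard-time date in Umove Zone, 18 October 2020, is outside the daylight-saving period (19 October 2020 – 21 February 2021), so Umove Zone is on standard time, UTC−08:45.
18:30 UTC − 8h45m = 09:45 Umove Zone.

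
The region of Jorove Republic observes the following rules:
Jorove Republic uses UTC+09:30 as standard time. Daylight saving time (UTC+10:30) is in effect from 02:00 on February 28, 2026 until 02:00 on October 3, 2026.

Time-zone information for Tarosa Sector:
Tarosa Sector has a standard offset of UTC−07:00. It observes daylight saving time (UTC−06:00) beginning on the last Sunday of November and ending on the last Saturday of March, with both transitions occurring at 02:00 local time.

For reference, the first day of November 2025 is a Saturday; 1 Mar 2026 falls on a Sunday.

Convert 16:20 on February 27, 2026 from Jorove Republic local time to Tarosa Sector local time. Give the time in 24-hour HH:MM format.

00:50

February 27, 2026 does not fall between 28 February and 3 October, so daylight saving is not in effect and Jorove Republic is at UTC+09:30.
16:20 Jorove Republic − 9h30m = 06:50 UTC.
1 November 2025 is a Saturday, so Sundays fall on 2, 9, 16, 23, 30; the last is November 30.
1 March 2026 is a Sunday, so Saturdays fall on 7, 14, 21, 28; the last is March 28.
At the standard offset (UTC−07:00), 06:50 UTC − 7h = 23:50 Tarosa Sector standard time (rolling into the previous day, 26 February 2026).
Daylight saving runs 30 November 2025 – 28 March 2026; the standard-time date in Tarosa Sector, February 26, 2026, is inside that window, so Tarosa Sector is at UTC−06:00.
06:50 UTC − 6h = 00:50 Tarosa Sector.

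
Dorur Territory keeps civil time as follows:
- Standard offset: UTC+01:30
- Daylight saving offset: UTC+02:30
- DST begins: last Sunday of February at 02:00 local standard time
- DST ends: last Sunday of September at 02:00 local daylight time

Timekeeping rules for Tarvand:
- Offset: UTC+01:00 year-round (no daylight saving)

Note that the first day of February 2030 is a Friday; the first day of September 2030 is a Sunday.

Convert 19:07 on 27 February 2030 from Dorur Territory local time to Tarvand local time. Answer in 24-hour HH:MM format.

1 February 2030 is a Friday, so Sundays fall on 3, 10, 17, 24; the last is February 24.
1 September 2030 is a Sunday, so Sundays fall on 1, 8, 15, 22, 29; the last is September 29.
27 February 2030 falls between 24 February and 29 September, so daylight saving is in effect and Dorur Territory is at UTC+02:30.
19:07 Dorur Territory − 2h30m = 16:37 UTC.
Tarvand stays on UTC+01:00 all year.
16:37 UTC + 1h = 17:37 Tarvand.

17:37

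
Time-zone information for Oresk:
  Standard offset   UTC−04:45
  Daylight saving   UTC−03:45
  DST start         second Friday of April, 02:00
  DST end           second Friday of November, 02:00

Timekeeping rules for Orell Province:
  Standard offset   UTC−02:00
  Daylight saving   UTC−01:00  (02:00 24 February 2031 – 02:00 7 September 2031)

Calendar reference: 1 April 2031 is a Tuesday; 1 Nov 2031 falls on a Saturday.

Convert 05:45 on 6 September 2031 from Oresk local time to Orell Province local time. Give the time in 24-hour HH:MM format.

08:30

1 April 2031 is a Tuesday, so the first Friday is April 4 and the second is April 11.
1 November 2031 is a Saturday, so the first Friday is November 7 and the second is November 14.
6 September 2031 lies within the daylight-saving period (11 April – 14 November), so Oresk is on daylight time, UTC−03:45.
05:45 Oresk + 3h45m = 09:30 UTC.
At the standard offset (UTC−02:00), 09:30 UTC − 2h = 07:30 Orell Province standard time.
Daylight saving runs 24 February – 7 September; the standard-time date in Orell Province, 6 September 2031, is inside that window, so Orell Province is at UTC−01:00.
09:30 UTC − 1h = 08:30 Orell Province.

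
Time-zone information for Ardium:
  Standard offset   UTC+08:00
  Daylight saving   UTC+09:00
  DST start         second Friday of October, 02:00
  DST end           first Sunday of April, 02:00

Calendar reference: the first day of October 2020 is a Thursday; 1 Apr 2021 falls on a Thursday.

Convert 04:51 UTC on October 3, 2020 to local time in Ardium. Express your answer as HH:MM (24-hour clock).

1 October 2020 is a Thursday, so the first Friday is October 2 and the second is October 9.
1 April 2021 is a Thursday, so the first Sunday is April 4.
At the standard offset (UTC+08:00), 04:51 UTC + 8h = 12:51 Ardium standard time.
Daylight saving runs 9 October 2020 – 4 April 2021; the standard-time date in Ardium, October 3, 2020, is outside that window, so Ardium is on standard time at UTC+08:00.
04:51 UTC + 8h = 12:51 local.

12:51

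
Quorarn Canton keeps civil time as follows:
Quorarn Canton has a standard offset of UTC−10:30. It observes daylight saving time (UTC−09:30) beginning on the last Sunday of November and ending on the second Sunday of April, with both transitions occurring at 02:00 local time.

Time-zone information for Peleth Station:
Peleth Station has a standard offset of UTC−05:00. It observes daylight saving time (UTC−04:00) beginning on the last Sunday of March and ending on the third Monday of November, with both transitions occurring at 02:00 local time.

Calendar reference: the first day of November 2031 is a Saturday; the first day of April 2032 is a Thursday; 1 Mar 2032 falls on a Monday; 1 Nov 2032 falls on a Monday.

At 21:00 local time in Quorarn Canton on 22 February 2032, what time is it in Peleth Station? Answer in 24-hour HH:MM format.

1 November 2031 is a Saturday, so Sundays fall on 2, 9, 16, 23, 30; the last is November 30.
1 April 2032 is a Thursday, so the first Sunday is April 4 and the second is April 11.
22 February 2032 lies within the daylight-saving period (30 November 2031 – 11 April 2032), so Quorarn Canton is on daylight time, UTC−09:30.
21:00 Quorarn Canton + 9h30m = 06:30 UTC (rolling into the next day, 23 February 2032).
1 March 2032 is a Monday, so Sundays fall on 7, 14, 21, 28; the last is March 28.
1 November 2032 is a Monday, so the first Monday is November 1 and the third is November 15.
At the standard offset (UTC−05:00), 06:30 UTC − 5h = 01:30 Peleth Station standard time.
Daylight saving runs 28 March – 15 November; the standard-time date in Peleth Station, 23 February 2032, is outside that window, so Peleth Station is on standard time at UTC−05:00.
06:30 UTC − 5h = 01:30 Peleth Station.

01:30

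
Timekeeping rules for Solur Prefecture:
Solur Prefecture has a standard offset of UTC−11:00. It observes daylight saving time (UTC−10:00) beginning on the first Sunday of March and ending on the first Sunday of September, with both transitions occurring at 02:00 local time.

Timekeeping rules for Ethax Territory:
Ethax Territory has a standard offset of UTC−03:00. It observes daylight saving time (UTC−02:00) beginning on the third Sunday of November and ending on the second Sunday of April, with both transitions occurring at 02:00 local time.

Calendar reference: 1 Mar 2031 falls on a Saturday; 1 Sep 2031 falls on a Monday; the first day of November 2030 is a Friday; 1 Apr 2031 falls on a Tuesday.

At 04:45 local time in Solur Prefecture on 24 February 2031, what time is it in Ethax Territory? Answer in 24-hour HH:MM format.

1 March 2031 is a Saturday, so the first Sunday is March 2.
1 September 2031 is a Monday, so the first Sunday is September 7.
24 February 2031 is outside the daylight-saving period (2 March – 7 September), so Solur Prefecture is on standard time, UTC−11:00.
04:45 Solur Prefecture + 11h = 15:45 UTC.
1 November 2030 is a Friday, so the first Sunday is November 3 and the third is November 17.
1 April 2031 is a Tuesday, so the first Sunday is April 6 and the second is April 13.
At the standard offset (UTC−03:00), 15:45 UTC − 3h = 12:45 Ethax Territory standard time.
The standard-time date in Ethax Territory, 24 February 2031, falls between 17 November 2030 and 13 April 2031, so daylight saving is in effect and Ethax Territory is at UTC−02:00.
15:45 UTC − 2h = 13:45 Ethax Territory.

13:45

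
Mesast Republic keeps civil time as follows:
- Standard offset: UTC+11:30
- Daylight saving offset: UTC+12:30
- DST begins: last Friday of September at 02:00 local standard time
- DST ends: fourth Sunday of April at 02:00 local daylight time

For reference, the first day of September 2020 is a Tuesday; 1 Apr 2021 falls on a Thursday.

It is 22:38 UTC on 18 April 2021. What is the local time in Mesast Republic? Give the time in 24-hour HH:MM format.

1 September 2020 is a Tuesday, so Fridays fall on 4, 11, 18, 25; the last is September 25.
1 April 2021 is a Thursday, so the first Sunday is April 4 and the fourth is April 25.
At the standard offset (UTC+11:30), 22:38 UTC + 11h30m = 10:08 Mesast Republic standard time (rolling into the next day, 19 April 2021).
Daylight saving runs 25 September 2020 – 25 April 2021; the standard-time date in Mesast Republic, 19 April 2021, is inside that window, so Mesast Republic is at UTC+12:30.
22:38 UTC + 12h30m = 11:08 local (rolling into the next day, 19 April 2021).

11:08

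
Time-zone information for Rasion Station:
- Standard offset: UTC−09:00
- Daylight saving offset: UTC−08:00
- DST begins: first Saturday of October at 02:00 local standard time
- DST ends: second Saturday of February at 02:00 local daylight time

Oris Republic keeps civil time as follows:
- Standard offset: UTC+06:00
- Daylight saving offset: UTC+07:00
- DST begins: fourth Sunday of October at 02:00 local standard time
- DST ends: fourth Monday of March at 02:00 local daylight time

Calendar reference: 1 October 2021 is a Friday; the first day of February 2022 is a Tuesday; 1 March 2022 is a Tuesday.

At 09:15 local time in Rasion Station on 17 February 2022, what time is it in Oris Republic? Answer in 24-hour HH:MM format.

1 October 2021 is a Friday, so the first Saturday is October 2.
1 February 2022 is a Tuesday, so the first Saturday is February 5 and the second is February 12.
17 February 2022 does not fall between 2 October 2021 and 12 February 2022, so daylight saving is not in effect and Rasion Station is at UTC−09:00.
09:15 Rasion Station + 9h = 18:15 UTC.
1 October 2021 is a Friday, so the first Sunday is October 3 and the fourth is October 24.
1 March 2022 is a Tuesday, so the first Monday is March 7 and the fourth is March 28.
At the standard offset (UTC+06:00), 18:15 UTC + 6h = 00:15 Oris Republic standard time (rolling into the next day, 18 February 2022).
The standard-time date in Oris Republic, 18 February 2022, falls between 24 October 2021 and 28 March 2022, so daylight saving is in effect and Oris Republic is at UTC+07:00.
18:15 UTC + 7h = 01:15 Oris Republic (rolling into the next day, 18 February 2022).

01:15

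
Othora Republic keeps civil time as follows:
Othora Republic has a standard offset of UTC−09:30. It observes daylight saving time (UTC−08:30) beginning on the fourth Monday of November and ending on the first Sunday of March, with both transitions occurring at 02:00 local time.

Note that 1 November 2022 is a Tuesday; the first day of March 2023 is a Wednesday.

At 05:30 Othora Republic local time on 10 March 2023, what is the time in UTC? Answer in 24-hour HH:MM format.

1 November 2022 is a Tuesday, so the first Monday is November 7 and the fourth is November 28.
1 March 2023 is a Wednesday, so the first Sunday is March 5.
Daylight saving runs 28 November 2022 – 5 March 2023; 10 March 2023 is outside that window, so Othora Republic is on standard time at UTC−09:30.
05:30 local + 9h30m = 15:00 UTC.

15:00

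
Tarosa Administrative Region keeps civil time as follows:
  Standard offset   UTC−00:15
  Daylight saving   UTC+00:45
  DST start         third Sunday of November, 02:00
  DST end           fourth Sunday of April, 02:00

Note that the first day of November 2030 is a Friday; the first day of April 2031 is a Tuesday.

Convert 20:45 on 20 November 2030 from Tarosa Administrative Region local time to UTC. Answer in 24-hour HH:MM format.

1 November 2030 is a Friday, so the first Sunday is November 3 and the third is November 17.
1 April 2031 is a Tuesday, so the first Sunday is April 6 and the fourth is April 27.
20 November 2030 lies within the daylight-saving period (17 November 2030 – 27 April 2031), so Tarosa Administrative Region is on daylight time, UTC+00:45.
20:45 local − 0h45m = 20:00 UTC.

20:00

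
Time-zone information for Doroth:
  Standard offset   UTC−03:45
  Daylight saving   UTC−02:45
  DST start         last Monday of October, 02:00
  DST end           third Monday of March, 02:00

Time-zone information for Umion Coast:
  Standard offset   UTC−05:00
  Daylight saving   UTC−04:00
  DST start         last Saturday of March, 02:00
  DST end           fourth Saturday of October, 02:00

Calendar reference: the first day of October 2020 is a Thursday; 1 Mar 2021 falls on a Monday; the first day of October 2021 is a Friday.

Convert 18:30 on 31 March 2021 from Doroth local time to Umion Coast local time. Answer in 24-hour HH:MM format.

1 October 2020 is a Thursday, so Mondays fall on 5, 12, 19, 26; the last is October 26.
1 March 2021 is a Monday, so the first Monday is March 1 and the third is March 15.
Daylight saving runs 26 October 2020 – 15 March 2021; 31 March 2021 is outside that window, so Doroth is on standard time at UTC−03:45.
18:30 Doroth + 3h45m = 22:15 UTC.
1 March 2021 is a Monday, so Saturdays fall on 6, 13, 20, 27; the last is March 27.
1 October 2021 is a Friday, so the first Saturday is October 2 and the fourth is October 23.
At the standard offset (UTC−05:00), 22:15 UTC − 5h = 17:15 Umion Coast standard time.
The standard-time date in Umion Coast, 31 March 2021, lies within the daylight-saving period (27 March – 23 October), so Umion Coast is on daylight time, UTC−04:00.
22:15 UTC − 4h = 18:15 Umion Coast.

18:15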